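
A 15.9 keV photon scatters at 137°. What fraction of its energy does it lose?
0.0511 (or 5.11%)

Calculate initial and final photon energies:

Initial: E₀ = 15.9 keV → λ₀ = 77.9775 pm
Compton shift: Δλ = 4.2008 pm
Final wavelength: λ' = 82.1783 pm
Final energy: E' = 15.0872 keV

Fractional energy loss:
(E₀ - E')/E₀ = (15.9000 - 15.0872)/15.9000
= 0.8128/15.9000
= 0.0511
= 5.11%

(Intermediate values are shown rounded; full precision is carried through to the final answer.)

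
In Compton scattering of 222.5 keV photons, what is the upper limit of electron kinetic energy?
103.5697 keV

Maximum energy transfer occurs at θ = 180° (backscattering).

Initial photon: E₀ = 222.5 keV → λ₀ = 5.5723 pm

Maximum Compton shift (at 180°):
Δλ_max = 2λ_C = 2 × 2.4263 = 4.8526 pm

Final wavelength:
λ' = 5.5723 + 4.8526 = 10.4249 pm

Minimum photon energy (maximum energy to electron):
E'_min = hc/λ' = 118.9303 keV

Maximum electron kinetic energy:
K_max = E₀ - E'_min = 222.5000 - 118.9303 = 103.5697 keV

(Intermediate values are shown rounded; full precision is carried through to the final answer.)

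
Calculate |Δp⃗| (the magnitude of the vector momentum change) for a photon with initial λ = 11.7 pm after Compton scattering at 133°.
9.0629e-23 kg·m/s

Photon momentum magnitude is p = h/λ.

Initial momentum:
p₀ = h/λ = 6.6261e-34/1.1700e-11 = 5.6633e-23 kg·m/s

After scattering:
λ' = λ + Δλ = 11.7 + 4.0810 = 15.7810 pm
p' = h/λ' = 6.6261e-34/1.5781e-11 = 4.1988e-23 kg·m/s

Momentum is a vector; the scattered photon's direction makes angle θ = 133° with the incident direction. The magnitude of the vector change Δp⃗ = p⃗₀ − p⃗' is found from the law of cosines:
|Δp⃗|² = p₀² + p'² − 2p₀p'cos θ
|Δp⃗|² = (5.6633e-23)² + (4.1988e-23)² − 2·5.6633e-23·4.1988e-23·cos(133°)
|Δp⃗| = 9.0629e-23 kg·m/s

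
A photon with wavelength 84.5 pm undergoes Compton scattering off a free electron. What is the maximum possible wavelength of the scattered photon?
89.3526 pm (at θ = 180°)

The Compton shift is Δλ = λ_C(1 − cos θ).

Since cos θ ranges from −1 to 1, the factor (1 − cos θ) ranges from 0 to 2; the maximum shift occurs at θ = 180° (backscattering):
Δλ_max = 2λ_C = 2 × 2.4263 pm = 4.8526 pm

Maximum scattered wavelength:
λ'_max = λ₀ + Δλ_max = 84.5 + 4.8526 = 89.3526 pm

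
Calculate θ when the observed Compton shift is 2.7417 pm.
97.47°

From the Compton formula Δλ = λ_C(1 - cos θ), we can solve for θ:

cos θ = 1 - Δλ/λ_C

Given:
- Δλ = 2.7417 pm
- λ_C = h/(m_e·c) ≈ 2.42631024 pm

cos θ = 1 - 2.7417/2.42631024
cos θ = 1 - 1.129987
cos θ = -0.129987

θ = arccos(-0.129987)
θ = 97.47°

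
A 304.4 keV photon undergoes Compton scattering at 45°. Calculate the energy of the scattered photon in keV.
259.1796 keV

First convert energy to wavelength:
λ = hc/E, with hc ≈ 1239.842 keV·pm (i.e. 1239.842 eV·nm)

For E = 304.4 keV = 304400 eV:
λ = 1239.842 keV·pm / 304.4 keV
λ = 4.0731 pm

Calculate the Compton shift:
Δλ = λ_C(1 - cos(45°)) = 2.4263 × 0.2929
Δλ = 0.7106 pm

Final wavelength:
λ' = 4.0731 + 0.7106 = 4.7837 pm

Final energy:
E' = hc/λ' = 1239.842 / 4.7837 = 259.1796 keV

(Intermediate values are shown rounded; full precision is carried through to the final answer.)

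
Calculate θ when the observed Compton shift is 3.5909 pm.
118.68°

From the Compton formula Δλ = λ_C(1 - cos θ), we can solve for θ:

cos θ = 1 - Δλ/λ_C

Given:
- Δλ = 3.5909 pm
- λ_C = h/(m_e·c) ≈ 2.42631024 pm

cos θ = 1 - 3.5909/2.42631024
cos θ = 1 - 1.479984
cos θ = -0.479984

θ = arccos(-0.479984)
θ = 118.68°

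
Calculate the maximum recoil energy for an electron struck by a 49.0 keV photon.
7.8851 keV

Maximum energy transfer occurs at θ = 180° (backscattering).

Initial photon: E₀ = 49.0 keV → λ₀ = 25.3029 pm

Maximum Compton shift (at 180°):
Δλ_max = 2λ_C = 2 × 2.4263 = 4.8526 pm

Final wavelength:
λ' = 25.3029 + 4.8526 = 30.1555 pm

Minimum photon energy (maximum energy to electron):
E'_min = hc/λ' = 41.1149 keV

Maximum electron kinetic energy:
K_max = E₀ - E'_min = 49.0000 - 41.1149 = 7.8851 keV

(Intermediate values are shown rounded; full precision is carried through to the final answer.)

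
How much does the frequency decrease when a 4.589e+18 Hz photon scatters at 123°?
2.490e+17 Hz (decrease)

Convert frequency to wavelength (c = 299792458 m/s):
λ₀ = c/f₀ = 299792458/4.589e+18 = 6.5328494e-11 m = 65.3285 pm

Calculate Compton shift:
Δλ = λ_C(1 - cos(123°)) = 3.7478 pm

Final wavelength:
λ' = λ₀ + Δλ = 65.3285 + 3.7478 = 69.0763 pm

Final frequency:
f' = c/λ' = 299792458/6.9076267e-11 = 4.3400211e+18 Hz

Frequency shift (decrease):
Δf = f₀ - f' = 4.589e+18 - 4.3400211e+18 = 2.490e+17 Hz

(Intermediate values are shown rounded; full precision is carried through to the final answer.)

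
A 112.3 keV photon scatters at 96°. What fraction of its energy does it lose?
0.1953 (or 19.53%)

Calculate initial and final photon energies:

Initial: E₀ = 112.3 keV → λ₀ = 11.0404 pm
Compton shift: Δλ = 2.6799 pm
Final wavelength: λ' = 13.7204 pm
Final energy: E' = 90.3650 keV

Fractional energy loss:
(E₀ - E')/E₀ = (112.3000 - 90.3650)/112.3000
= 21.9350/112.3000
= 0.1953
= 19.53%

(Intermediate values are shown rounded; full precision is carried through to the final answer.)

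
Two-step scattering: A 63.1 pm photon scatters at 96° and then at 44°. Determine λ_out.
66.4609 pm

Apply Compton shift twice:

First scattering at θ₁ = 96°:
Δλ₁ = λ_C(1 - cos(96°))
Δλ₁ = 2.4263 × 1.1045
Δλ₁ = 2.6799 pm

After first scattering:
λ₁ = 63.1 + 2.6799 = 65.7799 pm

Second scattering at θ₂ = 44°:
Δλ₂ = λ_C(1 - cos(44°))
Δλ₂ = 2.4263 × 0.2807
Δλ₂ = 0.6810 pm

Final wavelength:
λ₂ = 65.7799 + 0.6810 = 66.4609 pm

Total shift: Δλ_total = 2.6799 + 0.6810 = 3.3609 pm

(Intermediate values are shown rounded; full precision is carried through to the final answer.)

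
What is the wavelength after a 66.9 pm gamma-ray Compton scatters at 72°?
68.5765 pm

Using the Compton scattering formula:
λ' = λ + Δλ = λ + λ_C(1 - cos θ)

Given:
- Initial wavelength λ = 66.9 pm
- Scattering angle θ = 72°
- Compton wavelength λ_C ≈ 2.4263 pm

Calculate the shift:
Δλ = 2.4263 × (1 - cos(72°))
Δλ = 2.4263 × 0.6910
Δλ = 1.6765 pm

Final wavelength:
λ' = 66.9 + 1.6765 = 68.5765 pm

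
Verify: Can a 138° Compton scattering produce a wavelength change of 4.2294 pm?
Yes, consistent

Calculate the expected shift for θ = 138°:

Δλ_expected = λ_C(1 - cos(138°))
Δλ_expected = 2.4263 × (1 - cos(138°))
Δλ_expected = 2.4263 × 1.7431
Δλ_expected = 4.2294 pm

Given shift: 4.2294 pm
Expected shift: 4.2294 pm
Difference: 0.0000 pm

The values match. This is consistent with Compton scattering at the stated angle.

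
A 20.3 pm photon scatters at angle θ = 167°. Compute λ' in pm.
25.0904 pm

Using the Compton scattering formula:
λ' = λ + Δλ = λ + λ_C(1 - cos θ)

Given:
- Initial wavelength λ = 20.3 pm
- Scattering angle θ = 167°
- Compton wavelength λ_C ≈ 2.4263 pm

Calculate the shift:
Δλ = 2.4263 × (1 - cos(167°))
Δλ = 2.4263 × 1.9744
Δλ = 4.7904 pm

Final wavelength:
λ' = 20.3 + 4.7904 = 25.0904 pm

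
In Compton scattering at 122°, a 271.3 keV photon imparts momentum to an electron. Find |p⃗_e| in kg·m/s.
1.9929e-22 kg·m/s

The electron is initially at rest, so by conservation of momentum:
p⃗_e = p⃗₀ − p⃗'  (incident photon momentum minus scattered photon momentum)

Photon momentum magnitudes (p = h/λ = E/c):
λ₀ = hc/E₀ = 4.5700 pm → p₀ = h/λ₀ = 1.4499e-22 kg·m/s
Δλ = λ_C(1 − cos 122°) = 3.7121 pm
λ' = 8.2821 pm → p' = h/λ' = 8.0005e-23 kg·m/s

The scattered photon makes angle θ = 122° with the incident direction, so by the law of cosines:
|p⃗_e|² = p₀² + p'² − 2p₀p'cos θ
|p⃗_e|² = (1.4499e-22)² + (8.0005e-23)² − 2·1.4499e-22·8.0005e-23·cos(122°)
|p⃗_e| = 1.9929e-22 kg·m/s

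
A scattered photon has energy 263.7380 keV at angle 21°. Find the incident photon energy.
273.1000 keV

Convert final energy to wavelength (hc ≈ 1239.842 keV·pm):
λ' = hc/E' = 1239.842 / 263.7380 = 4.7010 pm

Calculate the Compton shift:
Δλ = λ_C(1 - cos(21°))
Δλ = 2.4263 × (1 - cos(21°))
Δλ = 0.1612 pm

Initial wavelength:
λ = λ' - Δλ = 4.7010 - 0.1612 = 4.5399 pm

Initial energy:
E = hc/λ = 1239.842 / 4.5399 = 273.1000 keV

(Intermediate values are shown rounded; full precision is carried through to the final answer.)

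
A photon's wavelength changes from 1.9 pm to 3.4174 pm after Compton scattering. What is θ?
68.00°

First find the wavelength shift:
Δλ = λ' - λ = 3.4174 - 1.9 = 1.5174 pm

Using Δλ = λ_C(1 - cos θ), with λ_C = h/(m_e·c) ≈ 2.42631024 pm:
cos θ = 1 - Δλ/λ_C
cos θ = 1 - 1.5174/2.42631024
cos θ = 0.374606

θ = arccos(0.374606)
θ = 68.00°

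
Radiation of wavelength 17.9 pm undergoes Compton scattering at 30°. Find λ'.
18.2251 pm

Using the Compton formula: λ' = λ + λ_C(1 − cos θ)

For θ = 30°, cos θ = √3/2 (exact) ≈ 0.8660, so:
1 − cos 30° = 1 − (√3/2) ≈ 0.1340

Δλ = λ_C × 0.1340 = 2.4263 × 0.1340 = 0.3251 pm

λ' = 17.9 + 0.3251 = 18.2251 pm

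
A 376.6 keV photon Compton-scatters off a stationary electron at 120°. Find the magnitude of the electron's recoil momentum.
2.6246e-22 kg·m/s

The electron is initially at rest, so by conservation of momentum:
p⃗_e = p⃗₀ − p⃗'  (incident photon momentum minus scattered photon momentum)

Photon momentum magnitudes (p = h/λ = E/c):
λ₀ = hc/E₀ = 3.2922 pm → p₀ = h/λ₀ = 2.0127e-22 kg·m/s
Δλ = λ_C(1 − cos 120°) = 3.6395 pm
λ' = 6.9317 pm → p' = h/λ' = 9.5591e-23 kg·m/s

The scattered photon makes angle θ = 120° with the incident direction, so by the law of cosines:
|p⃗_e|² = p₀² + p'² − 2p₀p'cos θ
|p⃗_e|² = (2.0127e-22)² + (9.5591e-23)² − 2·2.0127e-22·9.5591e-23·cos(120°)
|p⃗_e| = 2.6246e-22 kg·m/s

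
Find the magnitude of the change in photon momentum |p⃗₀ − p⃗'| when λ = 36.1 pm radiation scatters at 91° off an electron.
2.5359e-23 kg·m/s

Photon momentum magnitude is p = h/λ.

Initial momentum:
p₀ = h/λ = 6.6261e-34/3.6100e-11 = 1.8355e-23 kg·m/s

After scattering:
λ' = λ + Δλ = 36.1 + 2.4687 = 38.5687 pm
p' = h/λ' = 6.6261e-34/3.8569e-11 = 1.7180e-23 kg·m/s

Momentum is a vector; the scattered photon's direction makes angle θ = 91° with the incident direction. The magnitude of the vector change Δp⃗ = p⃗₀ − p⃗' is found from the law of cosines:
|Δp⃗|² = p₀² + p'² − 2p₀p'cos θ
|Δp⃗|² = (1.8355e-23)² + (1.7180e-23)² − 2·1.8355e-23·1.7180e-23·cos(91°)
|Δp⃗| = 2.5359e-23 kg·m/s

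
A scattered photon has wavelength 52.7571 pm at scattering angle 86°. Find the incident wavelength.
50.5000 pm

From λ' = λ + Δλ, we have λ = λ' - Δλ

First calculate the Compton shift:
Δλ = λ_C(1 - cos θ)
Δλ = 2.4263 × (1 - cos(86°))
Δλ = 2.4263 × 0.9302
Δλ = 2.2571 pm

Initial wavelength:
λ = λ' - Δλ
λ = 52.7571 - 2.2571
λ = 50.5000 pm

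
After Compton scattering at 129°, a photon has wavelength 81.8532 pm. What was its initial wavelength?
77.9000 pm

From λ' = λ + Δλ, we have λ = λ' - Δλ

First calculate the Compton shift:
Δλ = λ_C(1 - cos θ)
Δλ = 2.4263 × (1 - cos(129°))
Δλ = 2.4263 × 1.6293
Δλ = 3.9532 pm

Initial wavelength:
λ = λ' - Δλ
λ = 81.8532 - 3.9532
λ = 77.9000 pm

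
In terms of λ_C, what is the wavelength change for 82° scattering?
0.8608 λ_C

The Compton shift formula is:
Δλ = λ_C(1 - cos θ)

Dividing both sides by λ_C:
Δλ/λ_C = 1 - cos θ

For θ = 82°:
Δλ/λ_C = 1 - cos(82°)
Δλ/λ_C = 1 - 0.1392
Δλ/λ_C = 0.8608

This means the shift is 0.8608 × λ_C = 2.0886 pm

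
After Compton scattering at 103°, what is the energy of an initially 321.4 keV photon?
181.5357 keV

First convert energy to wavelength:
λ = hc/E, with hc ≈ 1239.842 keV·pm (i.e. 1239.842 eV·nm)

For E = 321.4 keV = 321400 eV:
λ = 1239.842 keV·pm / 321.4 keV
λ = 3.8576 pm

Calculate the Compton shift:
Δλ = λ_C(1 - cos(103°)) = 2.4263 × 1.2250
Δλ = 2.9721 pm

Final wavelength:
λ' = 3.8576 + 2.9721 = 6.8297 pm

Final energy:
E' = hc/λ' = 1239.842 / 6.8297 = 181.5357 keV

(Intermediate values are shown rounded; full precision is carried through to the final answer.)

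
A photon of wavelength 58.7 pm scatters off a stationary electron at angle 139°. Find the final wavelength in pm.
62.9575 pm

Using the Compton scattering formula:
λ' = λ + Δλ = λ + λ_C(1 - cos θ)

Given:
- Initial wavelength λ = 58.7 pm
- Scattering angle θ = 139°
- Compton wavelength λ_C ≈ 2.4263 pm

Calculate the shift:
Δλ = 2.4263 × (1 - cos(139°))
Δλ = 2.4263 × 1.7547
Δλ = 4.2575 pm

Final wavelength:
λ' = 58.7 + 4.2575 = 62.9575 pm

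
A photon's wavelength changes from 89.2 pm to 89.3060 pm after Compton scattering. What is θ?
17.00°

First find the wavelength shift:
Δλ = λ' - λ = 89.3060 - 89.2 = 0.1060 pm

Using Δλ = λ_C(1 - cos θ), with λ_C = h/(m_e·c) ≈ 2.42631024 pm:
cos θ = 1 - Δλ/λ_C
cos θ = 1 - 0.1060/2.42631024
cos θ = 0.956312

θ = arccos(0.956312)
θ = 17.00°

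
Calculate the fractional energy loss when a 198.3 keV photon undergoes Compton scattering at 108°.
0.3369 (or 33.69%)

Calculate initial and final photon energies:

Initial: E₀ = 198.3 keV → λ₀ = 6.2524 pm
Compton shift: Δλ = 3.1761 pm
Final wavelength: λ' = 9.4284 pm
Final energy: E' = 131.5003 keV

Fractional energy loss:
(E₀ - E')/E₀ = (198.3000 - 131.5003)/198.3000
= 66.7997/198.3000
= 0.3369
= 33.69%

(Intermediate values are shown rounded; full precision is carried through to the final answer.)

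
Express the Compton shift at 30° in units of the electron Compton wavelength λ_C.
0.1340 λ_C

The Compton shift formula is:
Δλ = λ_C(1 - cos θ)

Dividing both sides by λ_C:
Δλ/λ_C = 1 - cos θ

For θ = 30°:
Δλ/λ_C = 1 - cos(30°)
Δλ/λ_C = 1 - 0.8660
Δλ/λ_C = 0.1340

This means the shift is 0.1340 × λ_C = 0.3251 pm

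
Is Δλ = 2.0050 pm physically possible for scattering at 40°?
No, inconsistent

Calculate the expected shift for θ = 40°:

Δλ_expected = λ_C(1 - cos(40°))
Δλ_expected = 2.4263 × (1 - cos(40°))
Δλ_expected = 2.4263 × 0.2340
Δλ_expected = 0.5676 pm

Given shift: 2.0050 pm
Expected shift: 0.5676 pm
Difference: 1.4373 pm

The values do not match. The given shift corresponds to θ ≈ 80.0°, not 40°.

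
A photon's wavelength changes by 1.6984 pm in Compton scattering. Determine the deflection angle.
72.54°

From the Compton formula Δλ = λ_C(1 - cos θ), we can solve for θ:

cos θ = 1 - Δλ/λ_C

Given:
- Δλ = 1.6984 pm
- λ_C = h/(m_e·c) ≈ 2.42631024 pm

cos θ = 1 - 1.6984/2.42631024
cos θ = 1 - 0.699993
cos θ = 0.300007

θ = arccos(0.300007)
θ = 72.54°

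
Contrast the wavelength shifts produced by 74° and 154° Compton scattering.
154° produces the larger shift by a factor of 2.621

Calculate both shifts using Δλ = λ_C(1 - cos θ):

For θ₁ = 74°:
Δλ₁ = 2.4263 × (1 - cos(74°))
Δλ₁ = 2.4263 × 0.7244
Δλ₁ = 1.7575 pm

For θ₂ = 154°:
Δλ₂ = 2.4263 × (1 - cos(154°))
Δλ₂ = 2.4263 × 1.8988
Δλ₂ = 4.6071 pm

The 154° angle produces the larger shift.
Ratio: 4.6071/1.7575 = 2.621

(Intermediate values are shown rounded; full precision is carried through to the final answer.)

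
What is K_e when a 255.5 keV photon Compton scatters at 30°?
16.0408 keV

By energy conservation: K_e = E_initial - E_final

First find the scattered photon energy:
Initial wavelength: λ = hc/E = 4.8526 pm
Compton shift: Δλ = λ_C(1 - cos(30°)) = 0.3251 pm
Final wavelength: λ' = 4.8526 + 0.3251 = 5.1777 pm
Final photon energy: E' = hc/λ' = 239.4592 keV

Electron kinetic energy:
K_e = E - E' = 255.5000 - 239.4592 = 16.0408 keV

(Intermediate values are shown rounded; full precision is carried through to the final answer.)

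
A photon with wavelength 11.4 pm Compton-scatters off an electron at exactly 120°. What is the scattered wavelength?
15.0395 pm

Using the Compton formula: λ' = λ + λ_C(1 − cos θ)

For θ = 120°, cos θ = -1/2 (exact) = -0.5000, so:
1 − cos 120° = 1 − (-1/2) = 1.5000

Δλ = λ_C × 1.5000 = 2.4263 × 1.5000 = 3.6395 pm

λ' = 11.4 + 3.6395 = 15.0395 pm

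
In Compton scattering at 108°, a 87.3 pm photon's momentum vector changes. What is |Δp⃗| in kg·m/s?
1.2066e-23 kg·m/s

Photon momentum magnitude is p = h/λ.

Initial momentum:
p₀ = h/λ = 6.6261e-34/8.7300e-11 = 7.5900e-24 kg·m/s

After scattering:
λ' = λ + Δλ = 87.3 + 3.1761 = 90.4761 pm
p' = h/λ' = 6.6261e-34/9.0476e-11 = 7.3236e-24 kg·m/s

Momentum is a vector; the scattered photon's direction makes angle θ = 108° with the incident direction. The magnitude of the vector change Δp⃗ = p⃗₀ − p⃗' is found from the law of cosines:
|Δp⃗|² = p₀² + p'² − 2p₀p'cos θ
|Δp⃗|² = (7.5900e-24)² + (7.3236e-24)² − 2·7.5900e-24·7.3236e-24·cos(108°)
|Δp⃗| = 1.2066e-23 kg·m/s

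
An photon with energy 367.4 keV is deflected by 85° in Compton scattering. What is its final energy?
221.8170 keV

First convert energy to wavelength:
λ = hc/E, with hc ≈ 1239.842 keV·pm (i.e. 1239.842 eV·nm)

For E = 367.4 keV = 367400 eV:
λ = 1239.842 keV·pm / 367.4 keV
λ = 3.3746 pm

Calculate the Compton shift:
Δλ = λ_C(1 - cos(85°)) = 2.4263 × 0.9128
Δλ = 2.2148 pm

Final wavelength:
λ' = 3.3746 + 2.2148 = 5.5895 pm

Final energy:
E' = hc/λ' = 1239.842 / 5.5895 = 221.8170 keV

(Intermediate values are shown rounded; full precision is carried through to the final answer.)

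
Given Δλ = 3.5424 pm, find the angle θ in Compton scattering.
117.39°

From the Compton formula Δλ = λ_C(1 - cos θ), we can solve for θ:

cos θ = 1 - Δλ/λ_C

Given:
- Δλ = 3.5424 pm
- λ_C = h/(m_e·c) ≈ 2.42631024 pm

cos θ = 1 - 3.5424/2.42631024
cos θ = 1 - 1.459995
cos θ = -0.459995

θ = arccos(-0.459995)
θ = 117.39°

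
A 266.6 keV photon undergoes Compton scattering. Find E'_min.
130.4659 keV (at θ = 180°)

The scattered photon has minimum energy when its wavelength is maximum, i.e., when the Compton shift Δλ = λ_C(1 − cos θ) is maximum. This occurs at θ = 180° (backscattering), giving Δλ_max = 2λ_C = 4.8526 pm.

Initial wavelength: λ₀ = hc/E₀ = 4.6506 pm
Maximum final wavelength: λ'_max = λ₀ + 2λ_C = 4.6506 + 4.8526 = 9.5032 pm
Minimum final energy: E'_min = hc/λ'_max = 130.4659 keV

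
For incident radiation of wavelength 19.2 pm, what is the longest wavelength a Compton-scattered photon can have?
24.0526 pm (at θ = 180°)

The Compton shift is Δλ = λ_C(1 − cos θ).

Since cos θ ranges from −1 to 1, the factor (1 − cos θ) ranges from 0 to 2; the maximum shift occurs at θ = 180° (backscattering):
Δλ_max = 2λ_C = 2 × 2.4263 pm = 4.8526 pm

Maximum scattered wavelength:
λ'_max = λ₀ + Δλ_max = 19.2 + 4.8526 = 24.0526 pm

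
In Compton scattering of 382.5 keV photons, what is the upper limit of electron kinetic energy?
229.3203 keV

Maximum energy transfer occurs at θ = 180° (backscattering).

Initial photon: E₀ = 382.5 keV → λ₀ = 3.2414 pm

Maximum Compton shift (at 180°):
Δλ_max = 2λ_C = 2 × 2.4263 = 4.8526 pm

Final wavelength:
λ' = 3.2414 + 4.8526 = 8.0940 pm

Minimum photon energy (maximum energy to electron):
E'_min = hc/λ' = 153.1797 keV

Maximum electron kinetic energy:
K_max = E₀ - E'_min = 382.5000 - 153.1797 = 229.3203 keV

(Intermediate values are shown rounded; full precision is carried through to the final answer.)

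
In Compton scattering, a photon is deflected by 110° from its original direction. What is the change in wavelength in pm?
3.2562 pm

Using the Compton scattering formula:
Δλ = λ_C(1 - cos θ)

where λ_C = h/(m_e·c) ≈ 2.4263 pm is the Compton wavelength of an electron.

For θ = 110°:
cos(110°) = -0.3420
1 - cos(110°) = 1.3420

Δλ = 2.4263 × 1.3420
Δλ = 3.2562 pm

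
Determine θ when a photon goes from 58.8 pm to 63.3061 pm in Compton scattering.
149.00°

First find the wavelength shift:
Δλ = λ' - λ = 63.3061 - 58.8 = 4.5061 pm

Using Δλ = λ_C(1 - cos θ), with λ_C = h/(m_e·c) ≈ 2.42631024 pm:
cos θ = 1 - Δλ/λ_C
cos θ = 1 - 4.5061/2.42631024
cos θ = -0.857182

θ = arccos(-0.857182)
θ = 149.00°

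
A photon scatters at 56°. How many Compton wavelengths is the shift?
0.4408 λ_C

The Compton shift formula is:
Δλ = λ_C(1 - cos θ)

Dividing both sides by λ_C:
Δλ/λ_C = 1 - cos θ

For θ = 56°:
Δλ/λ_C = 1 - cos(56°)
Δλ/λ_C = 1 - 0.5592
Δλ/λ_C = 0.4408

This means the shift is 0.4408 × λ_C = 1.0695 pm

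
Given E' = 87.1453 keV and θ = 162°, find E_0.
130.6000 keV

Convert final energy to wavelength (hc ≈ 1239.842 keV·pm):
λ' = hc/E' = 1239.842 / 87.1453 = 14.2273 pm

Calculate the Compton shift:
Δλ = λ_C(1 - cos(162°))
Δλ = 2.4263 × (1 - cos(162°))
Δλ = 4.7339 pm

Initial wavelength:
λ = λ' - Δλ = 14.2273 - 4.7339 = 9.4934 pm

Initial energy:
E = hc/λ = 1239.842 / 9.4934 = 130.6000 keV

(Intermediate values are shown rounded; full precision is carried through to the final answer.)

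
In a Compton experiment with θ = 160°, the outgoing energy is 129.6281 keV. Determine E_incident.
255.2002 keV

Convert final energy to wavelength (hc ≈ 1239.842 keV·pm):
λ' = hc/E' = 1239.842 / 129.6281 = 9.5646 pm

Calculate the Compton shift:
Δλ = λ_C(1 - cos(160°))
Δλ = 2.4263 × (1 - cos(160°))
Δλ = 4.7063 pm

Initial wavelength:
λ = λ' - Δλ = 9.5646 - 4.7063 = 4.8583 pm

Initial energy:
E = hc/λ = 1239.842 / 4.8583 = 255.2002 keV

(Intermediate values are shown rounded; full precision is carried through to the final answer.)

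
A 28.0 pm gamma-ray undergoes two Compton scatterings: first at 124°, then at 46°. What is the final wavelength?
32.5239 pm

Apply Compton shift twice:

First scattering at θ₁ = 124°:
Δλ₁ = λ_C(1 - cos(124°))
Δλ₁ = 2.4263 × 1.5592
Δλ₁ = 3.7831 pm

After first scattering:
λ₁ = 28.0 + 3.7831 = 31.7831 pm

Second scattering at θ₂ = 46°:
Δλ₂ = λ_C(1 - cos(46°))
Δλ₂ = 2.4263 × 0.3053
Δλ₂ = 0.7409 pm

Final wavelength:
λ₂ = 31.7831 + 0.7409 = 32.5239 pm

Total shift: Δλ_total = 3.7831 + 0.7409 = 4.5239 pm

(Intermediate values are shown rounded; full precision is carried through to the final answer.)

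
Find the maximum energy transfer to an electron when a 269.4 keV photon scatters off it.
138.2672 keV

Maximum energy transfer occurs at θ = 180° (backscattering).

Initial photon: E₀ = 269.4 keV → λ₀ = 4.6022 pm

Maximum Compton shift (at 180°):
Δλ_max = 2λ_C = 2 × 2.4263 = 4.8526 pm

Final wavelength:
λ' = 4.6022 + 4.8526 = 9.4549 pm

Minimum photon energy (maximum energy to electron):
E'_min = hc/λ' = 131.1328 keV

Maximum electron kinetic energy:
K_max = E₀ - E'_min = 269.4000 - 131.1328 = 138.2672 keV

(Intermediate values are shown rounded; full precision is carried through to the final answer.)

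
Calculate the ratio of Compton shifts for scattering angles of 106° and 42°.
106° produces the larger shift by a factor of 4.966

Calculate both shifts using Δλ = λ_C(1 - cos θ):

For θ₁ = 42°:
Δλ₁ = 2.4263 × (1 - cos(42°))
Δλ₁ = 2.4263 × 0.2569
Δλ₁ = 0.6232 pm

For θ₂ = 106°:
Δλ₂ = 2.4263 × (1 - cos(106°))
Δλ₂ = 2.4263 × 1.2756
Δλ₂ = 3.0951 pm

The 106° angle produces the larger shift.
Ratio: 3.0951/0.6232 = 4.966

(Intermediate values are shown rounded; full precision is carried through to the final answer.)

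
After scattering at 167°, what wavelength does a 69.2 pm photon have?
73.9904 pm

Using the Compton scattering formula:
λ' = λ + Δλ = λ + λ_C(1 - cos θ)

Given:
- Initial wavelength λ = 69.2 pm
- Scattering angle θ = 167°
- Compton wavelength λ_C ≈ 2.4263 pm

Calculate the shift:
Δλ = 2.4263 × (1 - cos(167°))
Δλ = 2.4263 × 1.9744
Δλ = 4.7904 pm

Final wavelength:
λ' = 69.2 + 4.7904 = 73.9904 pm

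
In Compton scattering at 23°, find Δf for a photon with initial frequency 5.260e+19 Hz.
1.722e+18 Hz (decrease)

Convert frequency to wavelength (c = 299792458 m/s):
λ₀ = c/f₀ = 299792458/5.260e+19 = 5.6994764e-12 m = 5.6995 pm

Calculate Compton shift:
Δλ = λ_C(1 - cos(23°)) = 0.1929 pm

Final wavelength:
λ' = λ₀ + Δλ = 5.6995 + 0.1929 = 5.8924 pm

Final frequency:
f' = c/λ' = 299792458/5.8923563e-12 = 5.0878196e+19 Hz

Frequency shift (decrease):
Δf = f₀ - f' = 5.260e+19 - 5.0878196e+19 = 1.722e+18 Hz

(Intermediate values are shown rounded; full precision is carried through to the final answer.)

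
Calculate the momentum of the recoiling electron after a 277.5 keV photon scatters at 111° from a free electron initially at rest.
1.9583e-22 kg·m/s

The electron is initially at rest, so by conservation of momentum:
p⃗_e = p⃗₀ − p⃗'  (incident photon momentum minus scattered photon momentum)

Photon momentum magnitudes (p = h/λ = E/c):
λ₀ = hc/E₀ = 4.4679 pm → p₀ = h/λ₀ = 1.4830e-22 kg·m/s
Δλ = λ_C(1 − cos 111°) = 3.2958 pm
λ' = 7.7637 pm → p' = h/λ' = 8.5347e-23 kg·m/s

The scattered photon makes angle θ = 111° with the incident direction, so by the law of cosines:
|p⃗_e|² = p₀² + p'² − 2p₀p'cos θ
|p⃗_e|² = (1.4830e-22)² + (8.5347e-23)² − 2·1.4830e-22·8.5347e-23·cos(111°)
|p⃗_e| = 1.9583e-22 kg·m/s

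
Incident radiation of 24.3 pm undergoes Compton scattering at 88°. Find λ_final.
26.6416 pm

Using the Compton scattering formula:
λ' = λ + Δλ = λ + λ_C(1 - cos θ)

Given:
- Initial wavelength λ = 24.3 pm
- Scattering angle θ = 88°
- Compton wavelength λ_C ≈ 2.4263 pm

Calculate the shift:
Δλ = 2.4263 × (1 - cos(88°))
Δλ = 2.4263 × 0.9651
Δλ = 2.3416 pm

Final wavelength:
λ' = 24.3 + 2.3416 = 26.6416 pm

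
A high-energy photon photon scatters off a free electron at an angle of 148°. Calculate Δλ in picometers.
4.4839 pm

Using the Compton scattering formula:
Δλ = λ_C(1 - cos θ)

where λ_C = h/(m_e·c) ≈ 2.4263 pm is the Compton wavelength of an electron.

For θ = 148°:
cos(148°) = -0.8480
1 - cos(148°) = 1.8480

Δλ = 2.4263 × 1.8480
Δλ = 4.4839 pm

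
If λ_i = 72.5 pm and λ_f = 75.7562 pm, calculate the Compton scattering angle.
110.00°

First find the wavelength shift:
Δλ = λ' - λ = 75.7562 - 72.5 = 3.2562 pm

Using Δλ = λ_C(1 - cos θ), with λ_C = h/(m_e·c) ≈ 2.42631024 pm:
cos θ = 1 - Δλ/λ_C
cos θ = 1 - 3.2562/2.42631024
cos θ = -0.342038

θ = arccos(-0.342038)
θ = 110.00°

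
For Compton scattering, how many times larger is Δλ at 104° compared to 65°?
104° produces the larger shift by a factor of 2.151

Calculate both shifts using Δλ = λ_C(1 - cos θ):

For θ₁ = 65°:
Δλ₁ = 2.4263 × (1 - cos(65°))
Δλ₁ = 2.4263 × 0.5774
Δλ₁ = 1.4009 pm

For θ₂ = 104°:
Δλ₂ = 2.4263 × (1 - cos(104°))
Δλ₂ = 2.4263 × 1.2419
Δλ₂ = 3.0133 pm

The 104° angle produces the larger shift.
Ratio: 3.0133/1.4009 = 2.151

(Intermediate values are shown rounded; full precision is carried through to the final answer.)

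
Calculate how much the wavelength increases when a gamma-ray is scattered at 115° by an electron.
3.4517 pm

Using the Compton scattering formula:
Δλ = λ_C(1 - cos θ)

where λ_C = h/(m_e·c) ≈ 2.4263 pm is the Compton wavelength of an electron.

For θ = 115°:
cos(115°) = -0.4226
1 - cos(115°) = 1.4226

Δλ = 2.4263 × 1.4226
Δλ = 3.4517 pm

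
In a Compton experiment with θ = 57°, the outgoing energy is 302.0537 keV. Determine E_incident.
413.2999 keV

Convert final energy to wavelength (hc ≈ 1239.842 keV·pm):
λ' = hc/E' = 1239.842 / 302.0537 = 4.1047 pm

Calculate the Compton shift:
Δλ = λ_C(1 - cos(57°))
Δλ = 2.4263 × (1 - cos(57°))
Δλ = 1.1048 pm

Initial wavelength:
λ = λ' - Δλ = 4.1047 - 1.1048 = 2.9999 pm

Initial energy:
E = hc/λ = 1239.842 / 2.9999 = 413.2999 keV

(Intermediate values are shown rounded; full precision is carried through to the final answer.)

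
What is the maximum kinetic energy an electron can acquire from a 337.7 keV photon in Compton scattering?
192.2478 keV

Maximum energy transfer occurs at θ = 180° (backscattering).

Initial photon: E₀ = 337.7 keV → λ₀ = 3.6714 pm

Maximum Compton shift (at 180°):
Δλ_max = 2λ_C = 2 × 2.4263 = 4.8526 pm

Final wavelength:
λ' = 3.6714 + 4.8526 = 8.5241 pm

Minimum photon energy (maximum energy to electron):
E'_min = hc/λ' = 145.4522 keV

Maximum electron kinetic energy:
K_max = E₀ - E'_min = 337.7000 - 145.4522 = 192.2478 keV

(Intermediate values are shown rounded; full precision is carried through to the final answer.)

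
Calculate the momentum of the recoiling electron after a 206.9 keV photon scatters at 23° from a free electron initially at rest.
4.3533e-23 kg·m/s

The electron is initially at rest, so by conservation of momentum:
p⃗_e = p⃗₀ − p⃗'  (incident photon momentum minus scattered photon momentum)

Photon momentum magnitudes (p = h/λ = E/c):
λ₀ = hc/E₀ = 5.9925 pm → p₀ = h/λ₀ = 1.1057e-22 kg·m/s
Δλ = λ_C(1 − cos 23°) = 0.1929 pm
λ' = 6.1853 pm → p' = h/λ' = 1.0713e-22 kg·m/s

The scattered photon makes angle θ = 23° with the incident direction, so by the law of cosines:
|p⃗_e|² = p₀² + p'² − 2p₀p'cos θ
|p⃗_e|² = (1.1057e-22)² + (1.0713e-22)² − 2·1.1057e-22·1.0713e-22·cos(23°)
|p⃗_e| = 4.3533e-23 kg·m/s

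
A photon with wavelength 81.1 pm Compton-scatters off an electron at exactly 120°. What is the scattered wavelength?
84.7395 pm

Using the Compton formula: λ' = λ + λ_C(1 − cos θ)

For θ = 120°, cos θ = -1/2 (exact) = -0.5000, so:
1 − cos 120° = 1 − (-1/2) = 1.5000

Δλ = λ_C × 1.5000 = 2.4263 × 1.5000 = 3.6395 pm

λ' = 81.1 + 3.6395 = 84.7395 pm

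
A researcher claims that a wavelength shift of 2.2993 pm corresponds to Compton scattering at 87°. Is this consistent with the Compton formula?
Yes, consistent

Calculate the expected shift for θ = 87°:

Δλ_expected = λ_C(1 - cos(87°))
Δλ_expected = 2.4263 × (1 - cos(87°))
Δλ_expected = 2.4263 × 0.9477
Δλ_expected = 2.2993 pm

Given shift: 2.2993 pm
Expected shift: 2.2993 pm
Difference: 0.0000 pm

The values match. This is consistent with Compton scattering at the stated angle.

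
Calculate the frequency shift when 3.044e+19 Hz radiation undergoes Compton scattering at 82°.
5.326e+18 Hz (decrease)

Convert frequency to wavelength (c = 299792458 m/s):
λ₀ = c/f₀ = 299792458/3.044e+19 = 9.8486353e-12 m = 9.8486 pm

Calculate Compton shift:
Δλ = λ_C(1 - cos(82°)) = 2.0886 pm

Final wavelength:
λ' = λ₀ + Δλ = 9.8486 + 2.0886 = 11.9373 pm

Final frequency:
f' = c/λ' = 299792458/1.1937268e-11 = 2.5113992e+19 Hz

Frequency shift (decrease):
Δf = f₀ - f' = 3.044e+19 - 2.5113992e+19 = 5.326e+18 Hz

(Intermediate values are shown rounded; full precision is carried through to the final answer.)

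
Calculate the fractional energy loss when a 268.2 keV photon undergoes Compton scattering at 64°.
0.2277 (or 22.77%)

Calculate initial and final photon energies:

Initial: E₀ = 268.2 keV → λ₀ = 4.6228 pm
Compton shift: Δλ = 1.3627 pm
Final wavelength: λ' = 5.9855 pm
Final energy: E' = 207.1405 keV

Fractional energy loss:
(E₀ - E')/E₀ = (268.2000 - 207.1405)/268.2000
= 61.0595/268.2000
= 0.2277
= 22.77%

(Intermediate values are shown rounded; full precision is carried through to the final answer.)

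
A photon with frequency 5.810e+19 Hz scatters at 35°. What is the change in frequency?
4.554e+18 Hz (decrease)

Convert frequency to wavelength (c = 299792458 m/s):
λ₀ = c/f₀ = 299792458/5.810e+19 = 5.1599390e-12 m = 5.1599 pm

Calculate Compton shift:
Δλ = λ_C(1 - cos(35°)) = 0.4388 pm

Final wavelength:
λ' = λ₀ + Δλ = 5.1599 + 0.4388 = 5.5987 pm

Final frequency:
f' = c/λ' = 299792458/5.5987323e-12 = 5.3546489e+19 Hz

Frequency shift (decrease):
Δf = f₀ - f' = 5.810e+19 - 5.3546489e+19 = 4.554e+18 Hz

(Intermediate values are shown rounded; full precision is carried through to the final answer.)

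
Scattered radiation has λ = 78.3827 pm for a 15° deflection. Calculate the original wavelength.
78.3000 pm

From λ' = λ + Δλ, we have λ = λ' - Δλ

First calculate the Compton shift:
Δλ = λ_C(1 - cos θ)
Δλ = 2.4263 × (1 - cos(15°))
Δλ = 2.4263 × 0.0341
Δλ = 0.0827 pm

Initial wavelength:
λ = λ' - Δλ
λ = 78.3827 - 0.0827
λ = 78.3000 pm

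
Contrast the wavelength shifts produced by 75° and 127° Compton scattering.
127° produces the larger shift by a factor of 2.161

Calculate both shifts using Δλ = λ_C(1 - cos θ):

For θ₁ = 75°:
Δλ₁ = 2.4263 × (1 - cos(75°))
Δλ₁ = 2.4263 × 0.7412
Δλ₁ = 1.7983 pm

For θ₂ = 127°:
Δλ₂ = 2.4263 × (1 - cos(127°))
Δλ₂ = 2.4263 × 1.6018
Δλ₂ = 3.8865 pm

The 127° angle produces the larger shift.
Ratio: 3.8865/1.7983 = 2.161

(Intermediate values are shown rounded; full precision is carried through to the final answer.)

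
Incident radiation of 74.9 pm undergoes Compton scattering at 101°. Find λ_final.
77.7893 pm

Using the Compton scattering formula:
λ' = λ + Δλ = λ + λ_C(1 - cos θ)

Given:
- Initial wavelength λ = 74.9 pm
- Scattering angle θ = 101°
- Compton wavelength λ_C ≈ 2.4263 pm

Calculate the shift:
Δλ = 2.4263 × (1 - cos(101°))
Δλ = 2.4263 × 1.1908
Δλ = 2.8893 pm

Final wavelength:
λ' = 74.9 + 2.8893 = 77.7893 pm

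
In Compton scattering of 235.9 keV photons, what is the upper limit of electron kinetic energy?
113.2456 keV

Maximum energy transfer occurs at θ = 180° (backscattering).

Initial photon: E₀ = 235.9 keV → λ₀ = 5.2558 pm

Maximum Compton shift (at 180°):
Δλ_max = 2λ_C = 2 × 2.4263 = 4.8526 pm

Final wavelength:
λ' = 5.2558 + 4.8526 = 10.1084 pm

Minimum photon energy (maximum energy to electron):
E'_min = hc/λ' = 122.6544 keV

Maximum electron kinetic energy:
K_max = E₀ - E'_min = 235.9000 - 122.6544 = 113.2456 keV

(Intermediate values are shown rounded; full precision is carried through to the final answer.)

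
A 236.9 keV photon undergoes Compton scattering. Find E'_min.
122.9242 keV (at θ = 180°)

The scattered photon has minimum energy when its wavelength is maximum, i.e., when the Compton shift Δλ = λ_C(1 − cos θ) is maximum. This occurs at θ = 180° (backscattering), giving Δλ_max = 2λ_C = 4.8526 pm.

Initial wavelength: λ₀ = hc/E₀ = 5.2336 pm
Maximum final wavelength: λ'_max = λ₀ + 2λ_C = 5.2336 + 4.8526 = 10.0862 pm
Minimum final energy: E'_min = hc/λ'_max = 122.9242 keV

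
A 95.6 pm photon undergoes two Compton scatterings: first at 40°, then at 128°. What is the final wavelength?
100.0877 pm

Apply Compton shift twice:

First scattering at θ₁ = 40°:
Δλ₁ = λ_C(1 - cos(40°))
Δλ₁ = 2.4263 × 0.2340
Δλ₁ = 0.5676 pm

After first scattering:
λ₁ = 95.6 + 0.5676 = 96.1676 pm

Second scattering at θ₂ = 128°:
Δλ₂ = λ_C(1 - cos(128°))
Δλ₂ = 2.4263 × 1.6157
Δλ₂ = 3.9201 pm

Final wavelength:
λ₂ = 96.1676 + 3.9201 = 100.0877 pm

Total shift: Δλ_total = 0.5676 + 3.9201 = 4.4877 pm

(Intermediate values are shown rounded; full precision is carried through to the final answer.)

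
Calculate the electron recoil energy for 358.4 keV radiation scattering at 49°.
69.6542 keV

By energy conservation: K_e = E_initial - E_final

First find the scattered photon energy:
Initial wavelength: λ = hc/E = 3.4594 pm
Compton shift: Δλ = λ_C(1 - cos(49°)) = 0.8345 pm
Final wavelength: λ' = 3.4594 + 0.8345 = 4.2939 pm
Final photon energy: E' = hc/λ' = 288.7458 keV

Electron kinetic energy:
K_e = E - E' = 358.4000 - 288.7458 = 69.6542 keV

(Intermediate values are shown rounded; full precision is carried through to the final answer.)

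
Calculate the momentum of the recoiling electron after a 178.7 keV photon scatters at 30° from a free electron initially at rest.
4.8505e-23 kg·m/s

The electron is initially at rest, so by conservation of momentum:
p⃗_e = p⃗₀ − p⃗'  (incident photon momentum minus scattered photon momentum)

Photon momentum magnitudes (p = h/λ = E/c):
λ₀ = hc/E₀ = 6.9381 pm → p₀ = h/λ₀ = 9.5502e-23 kg·m/s
Δλ = λ_C(1 − cos 30°) = 0.3251 pm
λ' = 7.2632 pm → p' = h/λ' = 9.1228e-23 kg·m/s

The scattered photon makes angle θ = 30° with the incident direction, so by the law of cosines:
|p⃗_e|² = p₀² + p'² − 2p₀p'cos θ
|p⃗_e|² = (9.5502e-23)² + (9.1228e-23)² − 2·9.5502e-23·9.1228e-23·cos(30°)
|p⃗_e| = 4.8505e-23 kg·m/s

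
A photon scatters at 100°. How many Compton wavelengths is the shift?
1.1736 λ_C

The Compton shift formula is:
Δλ = λ_C(1 - cos θ)

Dividing both sides by λ_C:
Δλ/λ_C = 1 - cos θ

For θ = 100°:
Δλ/λ_C = 1 - cos(100°)
Δλ/λ_C = 1 - -0.1736
Δλ/λ_C = 1.1736

This means the shift is 1.1736 × λ_C = 2.8476 pm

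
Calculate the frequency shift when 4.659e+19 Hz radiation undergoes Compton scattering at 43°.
4.285e+18 Hz (decrease)

Convert frequency to wavelength (c = 299792458 m/s):
λ₀ = c/f₀ = 299792458/4.659e+19 = 6.4346954e-12 m = 6.4347 pm

Calculate Compton shift:
Δλ = λ_C(1 - cos(43°)) = 0.6518 pm

Final wavelength:
λ' = λ₀ + Δλ = 6.4347 + 0.6518 = 7.0865 pm

Final frequency:
f' = c/λ' = 299792458/7.0865146e-12 = 4.2304641e+19 Hz

Frequency shift (decrease):
Δf = f₀ - f' = 4.659e+19 - 4.2304641e+19 = 4.285e+18 Hz

(Intermediate values are shown rounded; full precision is carried through to the final answer.)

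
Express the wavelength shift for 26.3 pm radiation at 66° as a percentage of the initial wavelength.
5.4732%

Calculate the Compton shift:
Δλ = λ_C(1 - cos(66°))
Δλ = 2.4263 × (1 - cos(66°))
Δλ = 2.4263 × 0.5933
Δλ = 1.4394 pm

Percentage change:
(Δλ/λ₀) × 100 = (1.4394/26.3) × 100
= 5.4732%

(Intermediate values are shown rounded; full precision is carried through to the final answer.)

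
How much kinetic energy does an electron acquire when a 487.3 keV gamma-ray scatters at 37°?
78.5001 keV

By energy conservation: K_e = E_initial - E_final

First find the scattered photon energy:
Initial wavelength: λ = hc/E = 2.5443 pm
Compton shift: Δλ = λ_C(1 - cos(37°)) = 0.4886 pm
Final wavelength: λ' = 2.5443 + 0.4886 = 3.0329 pm
Final photon energy: E' = hc/λ' = 408.7999 keV

Electron kinetic energy:
K_e = E - E' = 487.3000 - 408.7999 = 78.5001 keV

(Intermediate values are shown rounded; full precision is carried through to the final answer.)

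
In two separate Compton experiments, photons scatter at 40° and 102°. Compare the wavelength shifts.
102° produces the larger shift by a factor of 5.163

Calculate both shifts using Δλ = λ_C(1 - cos θ):

For θ₁ = 40°:
Δλ₁ = 2.4263 × (1 - cos(40°))
Δλ₁ = 2.4263 × 0.2340
Δλ₁ = 0.5676 pm

For θ₂ = 102°:
Δλ₂ = 2.4263 × (1 - cos(102°))
Δλ₂ = 2.4263 × 1.2079
Δλ₂ = 2.9308 pm

The 102° angle produces the larger shift.
Ratio: 2.9308/0.5676 = 5.163

(Intermediate values are shown rounded; full precision is carried through to the final answer.)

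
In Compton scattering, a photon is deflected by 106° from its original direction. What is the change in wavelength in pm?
3.0951 pm

Using the Compton scattering formula:
Δλ = λ_C(1 - cos θ)

where λ_C = h/(m_e·c) ≈ 2.4263 pm is the Compton wavelength of an electron.

For θ = 106°:
cos(106°) = -0.2756
1 - cos(106°) = 1.2756

Δλ = 2.4263 × 1.2756
Δλ = 3.0951 pm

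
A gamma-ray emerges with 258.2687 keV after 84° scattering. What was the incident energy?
471.8000 keV

Convert final energy to wavelength (hc ≈ 1239.842 keV·pm):
λ' = hc/E' = 1239.842 / 258.2687 = 4.8006 pm

Calculate the Compton shift:
Δλ = λ_C(1 - cos(84°))
Δλ = 2.4263 × (1 - cos(84°))
Δλ = 2.1727 pm

Initial wavelength:
λ = λ' - Δλ = 4.8006 - 2.1727 = 2.6279 pm

Initial energy:
E = hc/λ = 1239.842 / 2.6279 = 471.8000 keV

(Intermediate values are shown rounded; full precision is carried through to the final answer.)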